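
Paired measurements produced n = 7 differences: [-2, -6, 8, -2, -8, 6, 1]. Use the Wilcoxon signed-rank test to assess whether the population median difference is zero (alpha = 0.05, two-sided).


Step 1: Drop any zero differences (none here) and take |d_i|.
|d| = [2, 6, 8, 2, 8, 6, 1]
Step 2: Midrank |d_i| (ties get averaged ranks).
ranks: |2|->2.5, |6|->4.5, |8|->6.5, |2|->2.5, |8|->6.5, |6|->4.5, |1|->1
Step 3: Attach original signs; sum ranks with positive sign and with negative sign.
W+ = 6.5 + 4.5 + 1 = 12
W- = 2.5 + 4.5 + 2.5 + 6.5 = 16
(Check: W+ + W- = 28 should equal n(n+1)/2 = 28.)
Step 4: Test statistic W = min(W+, W-) = 12.
Step 5: Ties in |d|, so use the tie-corrected normal approximation.
        E[W] = n(n+1)/4 = 7*8/4 = 14.
        Tie groups: |d|=2 (t=2), |d|=6 (t=2), |d|=8 (t=2); sum(t^3 - t) = 18.
        Var[W] = n(n+1)(2n+1)/24 - sum(t^3-t)/48 = 840/24 - 18/48 = 34.625.
        z = (W - E[W]) / sqrt(Var[W]) = (12 - 14) / 5.8843 = -0.3399.
        Two-sided p = 2*Phi(z) = 0.733941.
Step 6: alpha = 0.05. fail to reject H0.

W+ = 12, W- = 16, W = min = 12, p = 0.733941, fail to reject H0.


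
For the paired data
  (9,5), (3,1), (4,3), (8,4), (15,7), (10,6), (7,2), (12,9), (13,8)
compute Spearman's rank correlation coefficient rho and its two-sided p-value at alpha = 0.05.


Step 1: Rank x and y separately (midranks; no ties here).
rank(x): 9->5, 3->1, 4->2, 8->4, 15->9, 10->6, 7->3, 12->7, 13->8
rank(y): 5->5, 1->1, 3->3, 4->4, 7->7, 6->6, 2->2, 9->9, 8->8
Step 2: d_i = R_x(i) - R_y(i); compute d_i^2.
  (5-5)^2=0, (1-1)^2=0, (2-3)^2=1, (4-4)^2=0, (9-7)^2=4, (6-6)^2=0, (3-2)^2=1, (7-9)^2=4, (8-8)^2=0
sum(d^2) = 10.
Step 3: rho = 1 - 6*10 / (9*(9^2 - 1)) = 1 - 60/720 = 0.916667.
Step 4: Under H0, t = rho * sqrt((n-2)/(1-rho^2)) = 6.0685 ~ t(7).
Step 5: Two-sided p-value from the t-distribution with 7 df = 0.000507.
Step 6: alpha = 0.05. reject H0.

rho = 0.9167, p = 0.000507, reject H0 at alpha = 0.05.


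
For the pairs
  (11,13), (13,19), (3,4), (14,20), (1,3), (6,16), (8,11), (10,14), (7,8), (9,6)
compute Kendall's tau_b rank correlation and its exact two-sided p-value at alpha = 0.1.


Step 1: Enumerate the 45 unordered pairs (i,j) with i<j and classify each by sign(x_j-x_i) * sign(y_j-y_i).
  (1,2):dx=+2,dy=+6->C; (1,3):dx=-8,dy=-9->C; (1,4):dx=+3,dy=+7->C; (1,5):dx=-10,dy=-10->C
  (1,6):dx=-5,dy=+3->D; (1,7):dx=-3,dy=-2->C; (1,8):dx=-1,dy=+1->D; (1,9):dx=-4,dy=-5->C
  (1,10):dx=-2,dy=-7->C; (2,3):dx=-10,dy=-15->C; (2,4):dx=+1,dy=+1->C; (2,5):dx=-12,dy=-16->C
  (2,6):dx=-7,dy=-3->C; (2,7):dx=-5,dy=-8->C; (2,8):dx=-3,dy=-5->C; (2,9):dx=-6,dy=-11->C
  (2,10):dx=-4,dy=-13->C; (3,4):dx=+11,dy=+16->C; (3,5):dx=-2,dy=-1->C; (3,6):dx=+3,dy=+12->C
  (3,7):dx=+5,dy=+7->C; (3,8):dx=+7,dy=+10->C; (3,9):dx=+4,dy=+4->C; (3,10):dx=+6,dy=+2->C
  (4,5):dx=-13,dy=-17->C; (4,6):dx=-8,dy=-4->C; (4,7):dx=-6,dy=-9->C; (4,8):dx=-4,dy=-6->C
  (4,9):dx=-7,dy=-12->C; (4,10):dx=-5,dy=-14->C; (5,6):dx=+5,dy=+13->C; (5,7):dx=+7,dy=+8->C
  (5,8):dx=+9,dy=+11->C; (5,9):dx=+6,dy=+5->C; (5,10):dx=+8,dy=+3->C; (6,7):dx=+2,dy=-5->D
  (6,8):dx=+4,dy=-2->D; (6,9):dx=+1,dy=-8->D; (6,10):dx=+3,dy=-10->D; (7,8):dx=+2,dy=+3->C
  (7,9):dx=-1,dy=-3->C; (7,10):dx=+1,dy=-5->D; (8,9):dx=-3,dy=-6->C; (8,10):dx=-1,dy=-8->C
  (9,10):dx=+2,dy=-2->D
Step 2: C = 37, D = 8, total pairs = 45.
Step 3: tau = (C - D)/(n(n-1)/2) = (37 - 8)/45 = 0.644444.
Step 4: Exact two-sided p-value (enumerate n! = 3628800 permutations of y under H0): p = 0.009148.
Step 5: alpha = 0.1. reject H0.

tau_b = 0.6444 (C=37, D=8), p = 0.009148, reject H0.


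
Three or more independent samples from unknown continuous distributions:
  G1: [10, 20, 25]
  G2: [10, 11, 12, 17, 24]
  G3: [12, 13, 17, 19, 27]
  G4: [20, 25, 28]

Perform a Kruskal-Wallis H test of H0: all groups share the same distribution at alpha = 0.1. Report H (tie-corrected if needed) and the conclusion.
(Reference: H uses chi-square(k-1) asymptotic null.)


Step 1: Combine all N = 16 observations and assign midranks.
sorted (value, group, rank): (10,G1,1.5), (10,G2,1.5), (11,G2,3), (12,G2,4.5), (12,G3,4.5), (13,G3,6), (17,G2,7.5), (17,G3,7.5), (19,G3,9), (20,G1,10.5), (20,G4,10.5), (24,G2,12), (25,G1,13.5), (25,G4,13.5), (27,G3,15), (28,G4,16)
Step 2: Sum ranks within each group.
R_1 = 25.5 (n_1 = 3)
R_2 = 28.5 (n_2 = 5)
R_3 = 42 (n_3 = 5)
R_4 = 40 (n_4 = 3)
Step 3: H = 12/(N(N+1)) * sum(R_i^2/n_i) - 3(N+1)
     = 12/(16*17) * (25.5^2/3 + 28.5^2/5 + 42^2/5 + 40^2/3) - 3*17
     = 0.044118 * 1265.33 - 51
     = 4.823529.
Step 4: Ties present; correction factor C = 1 - 30/(16^3 - 16) = 0.992647. Corrected H = 4.823529 / 0.992647 = 4.859259.
Step 5: Under H0, H ~ chi^2(3); p-value = 0.182398.
Step 6: alpha = 0.1. fail to reject H0.

H = 4.8593, df = 3, p = 0.182398, fail to reject H0.


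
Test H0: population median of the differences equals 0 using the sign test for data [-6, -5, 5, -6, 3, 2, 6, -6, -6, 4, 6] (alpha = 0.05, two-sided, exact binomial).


Step 1: Discard zero differences. Original n = 11; n_eff = number of nonzero differences = 11.
Nonzero differences (with sign): -6, -5, +5, -6, +3, +2, +6, -6, -6, +4, +6
Step 2: Count signs: positive = 6, negative = 5.
Step 3: Under H0: P(positive) = 0.5, so the number of positives S ~ Bin(11, 0.5).
Step 4: Two-sided exact p-value = sum of Bin(11,0.5) probabilities at or below the observed probability = 1.000000.
Step 5: alpha = 0.05. fail to reject H0.

n_eff = 11, pos = 6, neg = 5, p = 1.000000, fail to reject H0.


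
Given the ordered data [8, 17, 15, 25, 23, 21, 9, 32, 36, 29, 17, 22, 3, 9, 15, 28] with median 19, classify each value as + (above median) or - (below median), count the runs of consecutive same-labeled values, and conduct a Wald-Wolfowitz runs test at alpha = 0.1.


Step 1: Compute median = 19; label A = above, B = below.
Labels in order: BBBAAABAAABABBBA  (n_A = 8, n_B = 8)
Step 2: Count runs R = 8.
Step 3: Under H0 (random ordering), E[R] = 2*n_A*n_B/(n_A+n_B) + 1 = 2*8*8/16 + 1 = 9.0000.
        Var[R] = 2*n_A*n_B*(2*n_A*n_B - n_A - n_B) / ((n_A+n_B)^2 * (n_A+n_B-1)) = 14336/3840 = 3.7333.
        SD[R] = 1.9322.
Step 4: Continuity-corrected z = (R + 0.5 - E[R]) / SD[R] = (8 + 0.5 - 9.0000) / 1.9322 = -0.2588.
Step 5: Two-sided p-value via normal approximation = 2*(1 - Phi(|z|)) = 0.795809.
Step 6: alpha = 0.1. fail to reject H0.

R = 8, z = -0.2588, p = 0.795809, fail to reject H0.


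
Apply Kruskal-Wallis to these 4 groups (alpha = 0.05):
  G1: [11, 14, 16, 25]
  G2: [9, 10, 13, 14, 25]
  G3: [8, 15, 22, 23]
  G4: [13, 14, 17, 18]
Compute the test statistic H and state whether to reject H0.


Step 1: Combine all N = 17 observations and assign midranks.
sorted (value, group, rank): (8,G3,1), (9,G2,2), (10,G2,3), (11,G1,4), (13,G2,5.5), (13,G4,5.5), (14,G1,8), (14,G2,8), (14,G4,8), (15,G3,10), (16,G1,11), (17,G4,12), (18,G4,13), (22,G3,14), (23,G3,15), (25,G1,16.5), (25,G2,16.5)
Step 2: Sum ranks within each group.
R_1 = 39.5 (n_1 = 4)
R_2 = 35 (n_2 = 5)
R_3 = 40 (n_3 = 4)
R_4 = 38.5 (n_4 = 4)
Step 3: H = 12/(N(N+1)) * sum(R_i^2/n_i) - 3(N+1)
     = 12/(17*18) * (39.5^2/4 + 35^2/5 + 40^2/4 + 38.5^2/4) - 3*18
     = 0.039216 * 1405.62 - 54
     = 1.122549.
Step 4: Ties present; correction factor C = 1 - 36/(17^3 - 17) = 0.992647. Corrected H = 1.122549 / 0.992647 = 1.130864.
Step 5: Under H0, H ~ chi^2(3); p-value = 0.769629.
Step 6: alpha = 0.05. fail to reject H0.

H = 1.1309, df = 3, p = 0.769629, fail to reject H0.


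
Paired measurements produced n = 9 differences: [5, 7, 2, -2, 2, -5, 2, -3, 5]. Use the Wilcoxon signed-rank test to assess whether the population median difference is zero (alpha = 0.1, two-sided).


Step 1: Drop any zero differences (none here) and take |d_i|.
|d| = [5, 7, 2, 2, 2, 5, 2, 3, 5]
Step 2: Midrank |d_i| (ties get averaged ranks).
ranks: |5|->7, |7|->9, |2|->2.5, |2|->2.5, |2|->2.5, |5|->7, |2|->2.5, |3|->5, |5|->7
Step 3: Attach original signs; sum ranks with positive sign and with negative sign.
W+ = 7 + 9 + 2.5 + 2.5 + 2.5 + 7 = 30.5
W- = 2.5 + 7 + 5 = 14.5
(Check: W+ + W- = 45 should equal n(n+1)/2 = 45.)
Step 4: Test statistic W = min(W+, W-) = 14.5.
Step 5: Ties in |d|, so use the tie-corrected normal approximation.
        E[W] = n(n+1)/4 = 9*10/4 = 22.5.
        Tie groups: |d|=2 (t=4), |d|=5 (t=3); sum(t^3 - t) = 84.
        Var[W] = n(n+1)(2n+1)/24 - sum(t^3-t)/48 = 1710/24 - 84/48 = 69.5.
        z = (W - E[W]) / sqrt(Var[W]) = (14.5 - 22.5) / 8.3367 = -0.9596.
        Two-sided p = 2*Phi(z) = 0.337248.
Step 6: alpha = 0.1. fail to reject H0.

W+ = 30.5, W- = 14.5, W = min = 14.5, p = 0.337248, fail to reject H0.


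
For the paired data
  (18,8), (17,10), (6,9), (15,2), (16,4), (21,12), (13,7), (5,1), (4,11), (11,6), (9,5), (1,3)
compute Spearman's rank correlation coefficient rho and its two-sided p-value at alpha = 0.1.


Step 1: Rank x and y separately (midranks; no ties here).
rank(x): 18->11, 17->10, 6->4, 15->8, 16->9, 21->12, 13->7, 5->3, 4->2, 11->6, 9->5, 1->1
rank(y): 8->8, 10->10, 9->9, 2->2, 4->4, 12->12, 7->7, 1->1, 11->11, 6->6, 5->5, 3->3
Step 2: d_i = R_x(i) - R_y(i); compute d_i^2.
  (11-8)^2=9, (10-10)^2=0, (4-9)^2=25, (8-2)^2=36, (9-4)^2=25, (12-12)^2=0, (7-7)^2=0, (3-1)^2=4, (2-11)^2=81, (6-6)^2=0, (5-5)^2=0, (1-3)^2=4
sum(d^2) = 184.
Step 3: rho = 1 - 6*184 / (12*(12^2 - 1)) = 1 - 1104/1716 = 0.356643.
Step 4: Under H0, t = rho * sqrt((n-2)/(1-rho^2)) = 1.2072 ~ t(10).
Step 5: Two-sided p-value from the t-distribution with 10 df = 0.255138.
Step 6: alpha = 0.1. fail to reject H0.

rho = 0.3566, p = 0.255138, fail to reject H0 at alpha = 0.1.


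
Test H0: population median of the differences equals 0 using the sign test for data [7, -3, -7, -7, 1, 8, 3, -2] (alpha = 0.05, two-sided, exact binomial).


Step 1: Discard zero differences. Original n = 8; n_eff = number of nonzero differences = 8.
Nonzero differences (with sign): +7, -3, -7, -7, +1, +8, +3, -2
Step 2: Count signs: positive = 4, negative = 4.
Step 3: Under H0: P(positive) = 0.5, so the number of positives S ~ Bin(8, 0.5).
Step 4: Two-sided exact p-value = sum of Bin(8,0.5) probabilities at or below the observed probability = 1.000000.
Step 5: alpha = 0.05. fail to reject H0.

n_eff = 8, pos = 4, neg = 4, p = 1.000000, fail to reject H0.


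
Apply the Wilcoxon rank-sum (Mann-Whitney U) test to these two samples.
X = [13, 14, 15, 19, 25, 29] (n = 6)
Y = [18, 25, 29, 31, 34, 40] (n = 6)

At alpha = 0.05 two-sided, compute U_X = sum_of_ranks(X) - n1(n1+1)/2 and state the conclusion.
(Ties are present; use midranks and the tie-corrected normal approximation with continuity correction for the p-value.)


Step 1: Combine and sort all 12 observations; assign midranks.
sorted (value, group): (13,X), (14,X), (15,X), (18,Y), (19,X), (25,X), (25,Y), (29,X), (29,Y), (31,Y), (34,Y), (40,Y)
ranks: 13->1, 14->2, 15->3, 18->4, 19->5, 25->6.5, 25->6.5, 29->8.5, 29->8.5, 31->10, 34->11, 40->12
Step 2: Rank sum for X: R1 = 1 + 2 + 3 + 5 + 6.5 + 8.5 = 26.
Step 3: U_X = R1 - n1(n1+1)/2 = 26 - 6*7/2 = 26 - 21 = 5.
       U_Y = n1*n2 - U_X = 36 - 5 = 31.
Step 4: Ties are present, so use the tie-corrected normal approximation (with continuity correction) for the p-value.
Step 5: p-value = 0.044576; compare to alpha = 0.05. reject H0.

U_X = 5, p = 0.044576, reject H0 at alpha = 0.05.


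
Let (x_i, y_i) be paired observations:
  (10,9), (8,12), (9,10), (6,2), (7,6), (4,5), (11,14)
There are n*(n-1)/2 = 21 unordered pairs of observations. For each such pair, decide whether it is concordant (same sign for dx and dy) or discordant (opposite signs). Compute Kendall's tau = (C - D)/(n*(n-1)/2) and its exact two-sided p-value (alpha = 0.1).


Step 1: Enumerate the 21 unordered pairs (i,j) with i<j and classify each by sign(x_j-x_i) * sign(y_j-y_i).
  (1,2):dx=-2,dy=+3->D; (1,3):dx=-1,dy=+1->D; (1,4):dx=-4,dy=-7->C; (1,5):dx=-3,dy=-3->C
  (1,6):dx=-6,dy=-4->C; (1,7):dx=+1,dy=+5->C; (2,3):dx=+1,dy=-2->D; (2,4):dx=-2,dy=-10->C
  (2,5):dx=-1,dy=-6->C; (2,6):dx=-4,dy=-7->C; (2,7):dx=+3,dy=+2->C; (3,4):dx=-3,dy=-8->C
  (3,5):dx=-2,dy=-4->C; (3,6):dx=-5,dy=-5->C; (3,7):dx=+2,dy=+4->C; (4,5):dx=+1,dy=+4->C
  (4,6):dx=-2,dy=+3->D; (4,7):dx=+5,dy=+12->C; (5,6):dx=-3,dy=-1->C; (5,7):dx=+4,dy=+8->C
  (6,7):dx=+7,dy=+9->C
Step 2: C = 17, D = 4, total pairs = 21.
Step 3: tau = (C - D)/(n(n-1)/2) = (17 - 4)/21 = 0.619048.
Step 4: Exact two-sided p-value (enumerate n! = 5040 permutations of y under H0): p = 0.069048.
Step 5: alpha = 0.1. reject H0.

tau_b = 0.6190 (C=17, D=4), p = 0.069048, reject H0.


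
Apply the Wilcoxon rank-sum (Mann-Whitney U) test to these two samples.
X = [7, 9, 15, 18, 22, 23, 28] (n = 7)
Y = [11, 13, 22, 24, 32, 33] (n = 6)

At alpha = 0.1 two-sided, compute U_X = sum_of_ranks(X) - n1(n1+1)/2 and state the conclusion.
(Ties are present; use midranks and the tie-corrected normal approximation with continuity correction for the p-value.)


Step 1: Combine and sort all 13 observations; assign midranks.
sorted (value, group): (7,X), (9,X), (11,Y), (13,Y), (15,X), (18,X), (22,X), (22,Y), (23,X), (24,Y), (28,X), (32,Y), (33,Y)
ranks: 7->1, 9->2, 11->3, 13->4, 15->5, 18->6, 22->7.5, 22->7.5, 23->9, 24->10, 28->11, 32->12, 33->13
Step 2: Rank sum for X: R1 = 1 + 2 + 5 + 6 + 7.5 + 9 + 11 = 41.5.
Step 3: U_X = R1 - n1(n1+1)/2 = 41.5 - 7*8/2 = 41.5 - 28 = 13.5.
       U_Y = n1*n2 - U_X = 42 - 13.5 = 28.5.
Step 4: Ties are present, so use the tie-corrected normal approximation (with continuity correction) for the p-value.
Step 5: p-value = 0.316645; compare to alpha = 0.1. fail to reject H0.

U_X = 13.5, p = 0.316645, fail to reject H0 at alpha = 0.1.


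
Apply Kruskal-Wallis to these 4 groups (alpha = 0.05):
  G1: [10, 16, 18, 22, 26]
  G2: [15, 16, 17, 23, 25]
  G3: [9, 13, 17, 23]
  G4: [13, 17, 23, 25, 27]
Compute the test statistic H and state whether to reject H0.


Step 1: Combine all N = 19 observations and assign midranks.
sorted (value, group, rank): (9,G3,1), (10,G1,2), (13,G3,3.5), (13,G4,3.5), (15,G2,5), (16,G1,6.5), (16,G2,6.5), (17,G2,9), (17,G3,9), (17,G4,9), (18,G1,11), (22,G1,12), (23,G2,14), (23,G3,14), (23,G4,14), (25,G2,16.5), (25,G4,16.5), (26,G1,18), (27,G4,19)
Step 2: Sum ranks within each group.
R_1 = 49.5 (n_1 = 5)
R_2 = 51 (n_2 = 5)
R_3 = 27.5 (n_3 = 4)
R_4 = 62 (n_4 = 5)
Step 3: H = 12/(N(N+1)) * sum(R_i^2/n_i) - 3(N+1)
     = 12/(19*20) * (49.5^2/5 + 51^2/5 + 27.5^2/4 + 62^2/5) - 3*20
     = 0.031579 * 1968.11 - 60
     = 2.150921.
Step 4: Ties present; correction factor C = 1 - 66/(19^3 - 19) = 0.990351. Corrected H = 2.150921 / 0.990351 = 2.171878.
Step 5: Under H0, H ~ chi^2(3); p-value = 0.537509.
Step 6: alpha = 0.05. fail to reject H0.

H = 2.1719, df = 3, p = 0.537509, fail to reject H0.


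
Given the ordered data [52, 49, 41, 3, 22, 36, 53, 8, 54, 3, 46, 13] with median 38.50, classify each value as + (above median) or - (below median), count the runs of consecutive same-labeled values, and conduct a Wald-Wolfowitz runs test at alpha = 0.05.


Step 1: Compute median = 38.50; label A = above, B = below.
Labels in order: AAABBBABABAB  (n_A = 6, n_B = 6)
Step 2: Count runs R = 8.
Step 3: Under H0 (random ordering), E[R] = 2*n_A*n_B/(n_A+n_B) + 1 = 2*6*6/12 + 1 = 7.0000.
        Var[R] = 2*n_A*n_B*(2*n_A*n_B - n_A - n_B) / ((n_A+n_B)^2 * (n_A+n_B-1)) = 4320/1584 = 2.7273.
        SD[R] = 1.6514.
Step 4: Continuity-corrected z = (R - 0.5 - E[R]) / SD[R] = (8 - 0.5 - 7.0000) / 1.6514 = 0.3028.
Step 5: Two-sided p-value via normal approximation = 2*(1 - Phi(|z|)) = 0.762069.
Step 6: alpha = 0.05. fail to reject H0.

R = 8, z = 0.3028, p = 0.762069, fail to reject H0.


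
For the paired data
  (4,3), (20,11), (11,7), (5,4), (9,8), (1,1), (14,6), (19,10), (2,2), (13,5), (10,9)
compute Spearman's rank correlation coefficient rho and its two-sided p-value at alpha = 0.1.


Step 1: Rank x and y separately (midranks; no ties here).
rank(x): 4->3, 20->11, 11->7, 5->4, 9->5, 1->1, 14->9, 19->10, 2->2, 13->8, 10->6
rank(y): 3->3, 11->11, 7->7, 4->4, 8->8, 1->1, 6->6, 10->10, 2->2, 5->5, 9->9
Step 2: d_i = R_x(i) - R_y(i); compute d_i^2.
  (3-3)^2=0, (11-11)^2=0, (7-7)^2=0, (4-4)^2=0, (5-8)^2=9, (1-1)^2=0, (9-6)^2=9, (10-10)^2=0, (2-2)^2=0, (8-5)^2=9, (6-9)^2=9
sum(d^2) = 36.
Step 3: rho = 1 - 6*36 / (11*(11^2 - 1)) = 1 - 216/1320 = 0.836364.
Step 4: Under H0, t = rho * sqrt((n-2)/(1-rho^2)) = 4.5772 ~ t(9).
Step 5: Two-sided p-value from the t-distribution with 9 df = 0.001333.
Step 6: alpha = 0.1. reject H0.

rho = 0.8364, p = 0.001333, reject H0 at alpha = 0.1.


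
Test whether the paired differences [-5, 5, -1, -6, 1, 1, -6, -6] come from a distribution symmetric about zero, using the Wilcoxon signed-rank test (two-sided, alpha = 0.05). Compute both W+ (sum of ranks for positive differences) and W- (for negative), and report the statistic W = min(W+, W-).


Step 1: Drop any zero differences (none here) and take |d_i|.
|d| = [5, 5, 1, 6, 1, 1, 6, 6]
Step 2: Midrank |d_i| (ties get averaged ranks).
ranks: |5|->4.5, |5|->4.5, |1|->2, |6|->7, |1|->2, |1|->2, |6|->7, |6|->7
Step 3: Attach original signs; sum ranks with positive sign and with negative sign.
W+ = 4.5 + 2 + 2 = 8.5
W- = 4.5 + 2 + 7 + 7 + 7 = 27.5
(Check: W+ + W- = 36 should equal n(n+1)/2 = 36.)
Step 4: Test statistic W = min(W+, W-) = 8.5.
Step 5: Ties in |d|, so use the tie-corrected normal approximation.
        E[W] = n(n+1)/4 = 8*9/4 = 18.
        Tie groups: |d|=1 (t=3), |d|=5 (t=2), |d|=6 (t=3); sum(t^3 - t) = 54.
        Var[W] = n(n+1)(2n+1)/24 - sum(t^3-t)/48 = 1224/24 - 54/48 = 49.875.
        z = (W - E[W]) / sqrt(Var[W]) = (8.5 - 18) / 7.0622 = -1.3452.
        Two-sided p = 2*Phi(z) = 0.178565.
Step 6: alpha = 0.05. fail to reject H0.

W+ = 8.5, W- = 27.5, W = min = 8.5, p = 0.178565, fail to reject H0.


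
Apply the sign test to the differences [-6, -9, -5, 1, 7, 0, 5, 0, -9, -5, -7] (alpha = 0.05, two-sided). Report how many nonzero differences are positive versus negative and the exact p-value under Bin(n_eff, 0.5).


Step 1: Discard zero differences. Original n = 11; n_eff = number of nonzero differences = 9.
Nonzero differences (with sign): -6, -9, -5, +1, +7, +5, -9, -5, -7
Step 2: Count signs: positive = 3, negative = 6.
Step 3: Under H0: P(positive) = 0.5, so the number of positives S ~ Bin(9, 0.5).
Step 4: Two-sided exact p-value = sum of Bin(9,0.5) probabilities at or below the observed probability = 0.507812.
Step 5: alpha = 0.05. fail to reject H0.

n_eff = 9, pos = 3, neg = 6, p = 0.507812, fail to reject H0.


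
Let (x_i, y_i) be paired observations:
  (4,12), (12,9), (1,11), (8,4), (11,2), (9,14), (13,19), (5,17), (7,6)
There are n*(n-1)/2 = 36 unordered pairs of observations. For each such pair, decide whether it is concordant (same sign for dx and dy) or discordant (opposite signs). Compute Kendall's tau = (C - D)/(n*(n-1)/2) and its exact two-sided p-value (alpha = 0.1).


Step 1: Enumerate the 36 unordered pairs (i,j) with i<j and classify each by sign(x_j-x_i) * sign(y_j-y_i).
  (1,2):dx=+8,dy=-3->D; (1,3):dx=-3,dy=-1->C; (1,4):dx=+4,dy=-8->D; (1,5):dx=+7,dy=-10->D
  (1,6):dx=+5,dy=+2->C; (1,7):dx=+9,dy=+7->C; (1,8):dx=+1,dy=+5->C; (1,9):dx=+3,dy=-6->D
  (2,3):dx=-11,dy=+2->D; (2,4):dx=-4,dy=-5->C; (2,5):dx=-1,dy=-7->C; (2,6):dx=-3,dy=+5->D
  (2,7):dx=+1,dy=+10->C; (2,8):dx=-7,dy=+8->D; (2,9):dx=-5,dy=-3->C; (3,4):dx=+7,dy=-7->D
  (3,5):dx=+10,dy=-9->D; (3,6):dx=+8,dy=+3->C; (3,7):dx=+12,dy=+8->C; (3,8):dx=+4,dy=+6->C
  (3,9):dx=+6,dy=-5->D; (4,5):dx=+3,dy=-2->D; (4,6):dx=+1,dy=+10->C; (4,7):dx=+5,dy=+15->C
  (4,8):dx=-3,dy=+13->D; (4,9):dx=-1,dy=+2->D; (5,6):dx=-2,dy=+12->D; (5,7):dx=+2,dy=+17->C
  (5,8):dx=-6,dy=+15->D; (5,9):dx=-4,dy=+4->D; (6,7):dx=+4,dy=+5->C; (6,8):dx=-4,dy=+3->D
  (6,9):dx=-2,dy=-8->C; (7,8):dx=-8,dy=-2->C; (7,9):dx=-6,dy=-13->C; (8,9):dx=+2,dy=-11->D
Step 2: C = 18, D = 18, total pairs = 36.
Step 3: tau = (C - D)/(n(n-1)/2) = (18 - 18)/36 = 0.000000.
Step 4: Exact two-sided p-value (enumerate n! = 362880 permutations of y under H0): p = 1.000000.
Step 5: alpha = 0.1. fail to reject H0.

tau_b = 0.0000 (C=18, D=18), p = 1.000000, fail to reject H0.


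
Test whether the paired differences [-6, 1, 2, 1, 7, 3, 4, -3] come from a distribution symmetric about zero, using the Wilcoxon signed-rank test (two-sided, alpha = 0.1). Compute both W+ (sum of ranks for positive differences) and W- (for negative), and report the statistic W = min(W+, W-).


Step 1: Drop any zero differences (none here) and take |d_i|.
|d| = [6, 1, 2, 1, 7, 3, 4, 3]
Step 2: Midrank |d_i| (ties get averaged ranks).
ranks: |6|->7, |1|->1.5, |2|->3, |1|->1.5, |7|->8, |3|->4.5, |4|->6, |3|->4.5
Step 3: Attach original signs; sum ranks with positive sign and with negative sign.
W+ = 1.5 + 3 + 1.5 + 8 + 4.5 + 6 = 24.5
W- = 7 + 4.5 = 11.5
(Check: W+ + W- = 36 should equal n(n+1)/2 = 36.)
Step 4: Test statistic W = min(W+, W-) = 11.5.
Step 5: Ties in |d|, so use the tie-corrected normal approximation.
        E[W] = n(n+1)/4 = 8*9/4 = 18.
        Tie groups: |d|=1 (t=2), |d|=3 (t=2); sum(t^3 - t) = 12.
        Var[W] = n(n+1)(2n+1)/24 - sum(t^3-t)/48 = 1224/24 - 12/48 = 50.75.
        z = (W - E[W]) / sqrt(Var[W]) = (11.5 - 18) / 7.1239 = -0.9124.
        Two-sided p = 2*Phi(z) = 0.361547.
Step 6: alpha = 0.1. fail to reject H0.

W+ = 24.5, W- = 11.5, W = min = 11.5, p = 0.361547, fail to reject H0.


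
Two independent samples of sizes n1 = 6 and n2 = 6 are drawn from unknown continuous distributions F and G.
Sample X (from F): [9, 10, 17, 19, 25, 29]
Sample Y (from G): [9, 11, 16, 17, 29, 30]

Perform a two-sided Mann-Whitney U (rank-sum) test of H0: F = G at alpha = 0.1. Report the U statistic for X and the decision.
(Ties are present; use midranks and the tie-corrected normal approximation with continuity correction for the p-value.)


Step 1: Combine and sort all 12 observations; assign midranks.
sorted (value, group): (9,X), (9,Y), (10,X), (11,Y), (16,Y), (17,X), (17,Y), (19,X), (25,X), (29,X), (29,Y), (30,Y)
ranks: 9->1.5, 9->1.5, 10->3, 11->4, 16->5, 17->6.5, 17->6.5, 19->8, 25->9, 29->10.5, 29->10.5, 30->12
Step 2: Rank sum for X: R1 = 1.5 + 3 + 6.5 + 8 + 9 + 10.5 = 38.5.
Step 3: U_X = R1 - n1(n1+1)/2 = 38.5 - 6*7/2 = 38.5 - 21 = 17.5.
       U_Y = n1*n2 - U_X = 36 - 17.5 = 18.5.
Step 4: Ties are present, so use the tie-corrected normal approximation (with continuity correction) for the p-value.
Step 5: p-value = 1.000000; compare to alpha = 0.1. fail to reject H0.

U_X = 17.5, p = 1.000000, fail to reject H0 at alpha = 0.1.


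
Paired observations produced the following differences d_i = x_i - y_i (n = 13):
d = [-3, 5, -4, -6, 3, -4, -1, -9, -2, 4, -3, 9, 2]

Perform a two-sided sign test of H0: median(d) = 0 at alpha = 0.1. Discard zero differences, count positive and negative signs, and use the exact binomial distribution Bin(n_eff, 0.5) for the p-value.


Step 1: Discard zero differences. Original n = 13; n_eff = number of nonzero differences = 13.
Nonzero differences (with sign): -3, +5, -4, -6, +3, -4, -1, -9, -2, +4, -3, +9, +2
Step 2: Count signs: positive = 5, negative = 8.
Step 3: Under H0: P(positive) = 0.5, so the number of positives S ~ Bin(13, 0.5).
Step 4: Two-sided exact p-value = sum of Bin(13,0.5) probabilities at or below the observed probability = 0.581055.
Step 5: alpha = 0.1. fail to reject H0.

n_eff = 13, pos = 5, neg = 8, p = 0.581055, fail to reject H0.


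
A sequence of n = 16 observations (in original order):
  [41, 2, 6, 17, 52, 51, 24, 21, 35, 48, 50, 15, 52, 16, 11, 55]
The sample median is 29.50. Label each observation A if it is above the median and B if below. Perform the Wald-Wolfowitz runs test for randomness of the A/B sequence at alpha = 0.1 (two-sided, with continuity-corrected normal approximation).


Step 1: Compute median = 29.50; label A = above, B = below.
Labels in order: ABBBAABBAAABABBA  (n_A = 8, n_B = 8)
Step 2: Count runs R = 9.
Step 3: Under H0 (random ordering), E[R] = 2*n_A*n_B/(n_A+n_B) + 1 = 2*8*8/16 + 1 = 9.0000.
        Var[R] = 2*n_A*n_B*(2*n_A*n_B - n_A - n_B) / ((n_A+n_B)^2 * (n_A+n_B-1)) = 14336/3840 = 3.7333.
        SD[R] = 1.9322.
Step 4: R = E[R], so z = 0 with no continuity correction.
Step 5: Two-sided p-value via normal approximation = 2*(1 - Phi(|z|)) = 1.000000.
Step 6: alpha = 0.1. fail to reject H0.

R = 9, z = 0.0000, p = 1.000000, fail to reject H0.


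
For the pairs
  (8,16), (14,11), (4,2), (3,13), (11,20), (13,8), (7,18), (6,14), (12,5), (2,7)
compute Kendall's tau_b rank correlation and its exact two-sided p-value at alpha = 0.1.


Step 1: Enumerate the 45 unordered pairs (i,j) with i<j and classify each by sign(x_j-x_i) * sign(y_j-y_i).
  (1,2):dx=+6,dy=-5->D; (1,3):dx=-4,dy=-14->C; (1,4):dx=-5,dy=-3->C; (1,5):dx=+3,dy=+4->C
  (1,6):dx=+5,dy=-8->D; (1,7):dx=-1,dy=+2->D; (1,8):dx=-2,dy=-2->C; (1,9):dx=+4,dy=-11->D
  (1,10):dx=-6,dy=-9->C; (2,3):dx=-10,dy=-9->C; (2,4):dx=-11,dy=+2->D; (2,5):dx=-3,dy=+9->D
  (2,6):dx=-1,dy=-3->C; (2,7):dx=-7,dy=+7->D; (2,8):dx=-8,dy=+3->D; (2,9):dx=-2,dy=-6->C
  (2,10):dx=-12,dy=-4->C; (3,4):dx=-1,dy=+11->D; (3,5):dx=+7,dy=+18->C; (3,6):dx=+9,dy=+6->C
  (3,7):dx=+3,dy=+16->C; (3,8):dx=+2,dy=+12->C; (3,9):dx=+8,dy=+3->C; (3,10):dx=-2,dy=+5->D
  (4,5):dx=+8,dy=+7->C; (4,6):dx=+10,dy=-5->D; (4,7):dx=+4,dy=+5->C; (4,8):dx=+3,dy=+1->C
  (4,9):dx=+9,dy=-8->D; (4,10):dx=-1,dy=-6->C; (5,6):dx=+2,dy=-12->D; (5,7):dx=-4,dy=-2->C
  (5,8):dx=-5,dy=-6->C; (5,9):dx=+1,dy=-15->D; (5,10):dx=-9,dy=-13->C; (6,7):dx=-6,dy=+10->D
  (6,8):dx=-7,dy=+6->D; (6,9):dx=-1,dy=-3->C; (6,10):dx=-11,dy=-1->C; (7,8):dx=-1,dy=-4->C
  (7,9):dx=+5,dy=-13->D; (7,10):dx=-5,dy=-11->C; (8,9):dx=+6,dy=-9->D; (8,10):dx=-4,dy=-7->C
  (9,10):dx=-10,dy=+2->D
Step 2: C = 26, D = 19, total pairs = 45.
Step 3: tau = (C - D)/(n(n-1)/2) = (26 - 19)/45 = 0.155556.
Step 4: Exact two-sided p-value (enumerate n! = 3628800 permutations of y under H0): p = 0.600654.
Step 5: alpha = 0.1. fail to reject H0.

tau_b = 0.1556 (C=26, D=19), p = 0.600654, fail to reject H0.


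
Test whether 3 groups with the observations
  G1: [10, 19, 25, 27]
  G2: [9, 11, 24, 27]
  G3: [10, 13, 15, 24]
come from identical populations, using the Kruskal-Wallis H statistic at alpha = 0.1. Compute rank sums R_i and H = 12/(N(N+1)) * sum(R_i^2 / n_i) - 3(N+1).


Step 1: Combine all N = 12 observations and assign midranks.
sorted (value, group, rank): (9,G2,1), (10,G1,2.5), (10,G3,2.5), (11,G2,4), (13,G3,5), (15,G3,6), (19,G1,7), (24,G2,8.5), (24,G3,8.5), (25,G1,10), (27,G1,11.5), (27,G2,11.5)
Step 2: Sum ranks within each group.
R_1 = 31 (n_1 = 4)
R_2 = 25 (n_2 = 4)
R_3 = 22 (n_3 = 4)
Step 3: H = 12/(N(N+1)) * sum(R_i^2/n_i) - 3(N+1)
     = 12/(12*13) * (31^2/4 + 25^2/4 + 22^2/4) - 3*13
     = 0.076923 * 517.5 - 39
     = 0.807692.
Step 4: Ties present; correction factor C = 1 - 18/(12^3 - 12) = 0.989510. Corrected H = 0.807692 / 0.989510 = 0.816254.
Step 5: Under H0, H ~ chi^2(2); p-value = 0.664894.
Step 6: alpha = 0.1. fail to reject H0.

H = 0.8163, df = 2, p = 0.664894, fail to reject H0.


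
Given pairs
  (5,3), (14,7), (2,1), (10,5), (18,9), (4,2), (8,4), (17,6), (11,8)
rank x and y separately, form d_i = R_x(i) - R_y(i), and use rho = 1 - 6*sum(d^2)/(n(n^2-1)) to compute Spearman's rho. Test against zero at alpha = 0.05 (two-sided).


Step 1: Rank x and y separately (midranks; no ties here).
rank(x): 5->3, 14->7, 2->1, 10->5, 18->9, 4->2, 8->4, 17->8, 11->6
rank(y): 3->3, 7->7, 1->1, 5->5, 9->9, 2->2, 4->4, 6->6, 8->8
Step 2: d_i = R_x(i) - R_y(i); compute d_i^2.
  (3-3)^2=0, (7-7)^2=0, (1-1)^2=0, (5-5)^2=0, (9-9)^2=0, (2-2)^2=0, (4-4)^2=0, (8-6)^2=4, (6-8)^2=4
sum(d^2) = 8.
Step 3: rho = 1 - 6*8 / (9*(9^2 - 1)) = 1 - 48/720 = 0.933333.
Step 4: Under H0, t = rho * sqrt((n-2)/(1-rho^2)) = 6.8783 ~ t(7).
Step 5: Two-sided p-value from the t-distribution with 7 df = 0.000236.
Step 6: alpha = 0.05. reject H0.

rho = 0.9333, p = 0.000236, reject H0 at alpha = 0.05.


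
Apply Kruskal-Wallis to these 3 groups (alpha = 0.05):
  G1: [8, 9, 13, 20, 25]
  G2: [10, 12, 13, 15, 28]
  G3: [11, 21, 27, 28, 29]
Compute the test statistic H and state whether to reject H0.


Step 1: Combine all N = 15 observations and assign midranks.
sorted (value, group, rank): (8,G1,1), (9,G1,2), (10,G2,3), (11,G3,4), (12,G2,5), (13,G1,6.5), (13,G2,6.5), (15,G2,8), (20,G1,9), (21,G3,10), (25,G1,11), (27,G3,12), (28,G2,13.5), (28,G3,13.5), (29,G3,15)
Step 2: Sum ranks within each group.
R_1 = 29.5 (n_1 = 5)
R_2 = 36 (n_2 = 5)
R_3 = 54.5 (n_3 = 5)
Step 3: H = 12/(N(N+1)) * sum(R_i^2/n_i) - 3(N+1)
     = 12/(15*16) * (29.5^2/5 + 36^2/5 + 54.5^2/5) - 3*16
     = 0.050000 * 1027.3 - 48
     = 3.365000.
Step 4: Ties present; correction factor C = 1 - 12/(15^3 - 15) = 0.996429. Corrected H = 3.365000 / 0.996429 = 3.377061.
Step 5: Under H0, H ~ chi^2(2); p-value = 0.184791.
Step 6: alpha = 0.05. fail to reject H0.

H = 3.3771, df = 2, p = 0.184791, fail to reject H0.


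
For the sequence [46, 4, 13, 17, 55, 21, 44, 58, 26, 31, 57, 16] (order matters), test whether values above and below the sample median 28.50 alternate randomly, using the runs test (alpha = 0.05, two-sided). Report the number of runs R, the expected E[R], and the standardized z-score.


Step 1: Compute median = 28.50; label A = above, B = below.
Labels in order: ABBBABAABAAB  (n_A = 6, n_B = 6)
Step 2: Count runs R = 8.
Step 3: Under H0 (random ordering), E[R] = 2*n_A*n_B/(n_A+n_B) + 1 = 2*6*6/12 + 1 = 7.0000.
        Var[R] = 2*n_A*n_B*(2*n_A*n_B - n_A - n_B) / ((n_A+n_B)^2 * (n_A+n_B-1)) = 4320/1584 = 2.7273.
        SD[R] = 1.6514.
Step 4: Continuity-corrected z = (R - 0.5 - E[R]) / SD[R] = (8 - 0.5 - 7.0000) / 1.6514 = 0.3028.
Step 5: Two-sided p-value via normal approximation = 2*(1 - Phi(|z|)) = 0.762069.
Step 6: alpha = 0.05. fail to reject H0.

R = 8, z = 0.3028, p = 0.762069, fail to reject H0.


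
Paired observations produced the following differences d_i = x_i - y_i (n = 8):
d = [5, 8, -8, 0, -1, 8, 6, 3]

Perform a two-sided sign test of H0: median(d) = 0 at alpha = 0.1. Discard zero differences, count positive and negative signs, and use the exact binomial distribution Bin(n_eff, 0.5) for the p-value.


Step 1: Discard zero differences. Original n = 8; n_eff = number of nonzero differences = 7.
Nonzero differences (with sign): +5, +8, -8, -1, +8, +6, +3
Step 2: Count signs: positive = 5, negative = 2.
Step 3: Under H0: P(positive) = 0.5, so the number of positives S ~ Bin(7, 0.5).
Step 4: Two-sided exact p-value = sum of Bin(7,0.5) probabilities at or below the observed probability = 0.453125.
Step 5: alpha = 0.1. fail to reject H0.

n_eff = 7, pos = 5, neg = 2, p = 0.453125, fail to reject H0.


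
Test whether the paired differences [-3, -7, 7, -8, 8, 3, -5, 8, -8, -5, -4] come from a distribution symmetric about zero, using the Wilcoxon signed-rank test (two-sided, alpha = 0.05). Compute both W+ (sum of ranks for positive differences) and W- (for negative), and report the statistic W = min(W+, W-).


Step 1: Drop any zero differences (none here) and take |d_i|.
|d| = [3, 7, 7, 8, 8, 3, 5, 8, 8, 5, 4]
Step 2: Midrank |d_i| (ties get averaged ranks).
ranks: |3|->1.5, |7|->6.5, |7|->6.5, |8|->9.5, |8|->9.5, |3|->1.5, |5|->4.5, |8|->9.5, |8|->9.5, |5|->4.5, |4|->3
Step 3: Attach original signs; sum ranks with positive sign and with negative sign.
W+ = 6.5 + 9.5 + 1.5 + 9.5 = 27
W- = 1.5 + 6.5 + 9.5 + 4.5 + 9.5 + 4.5 + 3 = 39
(Check: W+ + W- = 66 should equal n(n+1)/2 = 66.)
Step 4: Test statistic W = min(W+, W-) = 27.
Step 5: Ties in |d|, so use the tie-corrected normal approximation.
        E[W] = n(n+1)/4 = 11*12/4 = 33.
        Tie groups: |d|=3 (t=2), |d|=5 (t=2), |d|=7 (t=2), |d|=8 (t=4); sum(t^3 - t) = 78.
        Var[W] = n(n+1)(2n+1)/24 - sum(t^3-t)/48 = 3036/24 - 78/48 = 124.875.
        z = (W - E[W]) / sqrt(Var[W]) = (27 - 33) / 11.1747 = -0.5369.
        Two-sided p = 2*Phi(z) = 0.591320.
Step 6: alpha = 0.05. fail to reject H0.

W+ = 27, W- = 39, W = min = 27, p = 0.591320, fail to reject H0.


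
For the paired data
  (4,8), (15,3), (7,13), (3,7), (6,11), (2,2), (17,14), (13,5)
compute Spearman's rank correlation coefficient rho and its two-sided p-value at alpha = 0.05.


Step 1: Rank x and y separately (midranks; no ties here).
rank(x): 4->3, 15->7, 7->5, 3->2, 6->4, 2->1, 17->8, 13->6
rank(y): 8->5, 3->2, 13->7, 7->4, 11->6, 2->1, 14->8, 5->3
Step 2: d_i = R_x(i) - R_y(i); compute d_i^2.
  (3-5)^2=4, (7-2)^2=25, (5-7)^2=4, (2-4)^2=4, (4-6)^2=4, (1-1)^2=0, (8-8)^2=0, (6-3)^2=9
sum(d^2) = 50.
Step 3: rho = 1 - 6*50 / (8*(8^2 - 1)) = 1 - 300/504 = 0.404762.
Step 4: Under H0, t = rho * sqrt((n-2)/(1-rho^2)) = 1.0842 ~ t(6).
Step 5: Two-sided p-value from the t-distribution with 6 df = 0.319889.
Step 6: alpha = 0.05. fail to reject H0.

rho = 0.4048, p = 0.319889, fail to reject H0 at alpha = 0.05.


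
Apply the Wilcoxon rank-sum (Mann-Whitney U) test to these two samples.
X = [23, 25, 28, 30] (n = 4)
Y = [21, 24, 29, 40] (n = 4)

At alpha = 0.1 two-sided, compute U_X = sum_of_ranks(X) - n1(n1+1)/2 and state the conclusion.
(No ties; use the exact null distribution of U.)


Step 1: Combine and sort all 8 observations; assign midranks.
sorted (value, group): (21,Y), (23,X), (24,Y), (25,X), (28,X), (29,Y), (30,X), (40,Y)
ranks: 21->1, 23->2, 24->3, 25->4, 28->5, 29->6, 30->7, 40->8
Step 2: Rank sum for X: R1 = 2 + 4 + 5 + 7 = 18.
Step 3: U_X = R1 - n1(n1+1)/2 = 18 - 4*5/2 = 18 - 10 = 8.
       U_Y = n1*n2 - U_X = 16 - 8 = 8.
Step 4: No ties, so the exact null distribution of U (based on enumerating the C(8,4) = 70 equally likely rank assignments) gives the two-sided p-value.
Step 5: p-value = 1.000000; compare to alpha = 0.1. fail to reject H0.

U_X = 8, p = 1.000000, fail to reject H0 at alpha = 0.1.


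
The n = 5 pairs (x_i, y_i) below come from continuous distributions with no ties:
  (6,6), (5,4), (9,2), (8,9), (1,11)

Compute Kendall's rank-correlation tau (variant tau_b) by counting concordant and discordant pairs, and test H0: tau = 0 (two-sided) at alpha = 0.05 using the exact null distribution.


Step 1: Enumerate the 10 unordered pairs (i,j) with i<j and classify each by sign(x_j-x_i) * sign(y_j-y_i).
  (1,2):dx=-1,dy=-2->C; (1,3):dx=+3,dy=-4->D; (1,4):dx=+2,dy=+3->C; (1,5):dx=-5,dy=+5->D
  (2,3):dx=+4,dy=-2->D; (2,4):dx=+3,dy=+5->C; (2,5):dx=-4,dy=+7->D; (3,4):dx=-1,dy=+7->D
  (3,5):dx=-8,dy=+9->D; (4,5):dx=-7,dy=+2->D
Step 2: C = 3, D = 7, total pairs = 10.
Step 3: tau = (C - D)/(n(n-1)/2) = (3 - 7)/10 = -0.400000.
Step 4: Exact two-sided p-value (enumerate n! = 120 permutations of y under H0): p = 0.483333.
Step 5: alpha = 0.05. fail to reject H0.

tau_b = -0.4000 (C=3, D=7), p = 0.483333, fail to reject H0.


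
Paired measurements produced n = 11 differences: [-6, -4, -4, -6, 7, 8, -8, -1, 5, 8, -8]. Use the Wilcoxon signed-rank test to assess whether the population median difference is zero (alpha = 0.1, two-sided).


Step 1: Drop any zero differences (none here) and take |d_i|.
|d| = [6, 4, 4, 6, 7, 8, 8, 1, 5, 8, 8]
Step 2: Midrank |d_i| (ties get averaged ranks).
ranks: |6|->5.5, |4|->2.5, |4|->2.5, |6|->5.5, |7|->7, |8|->9.5, |8|->9.5, |1|->1, |5|->4, |8|->9.5, |8|->9.5
Step 3: Attach original signs; sum ranks with positive sign and with negative sign.
W+ = 7 + 9.5 + 4 + 9.5 = 30
W- = 5.5 + 2.5 + 2.5 + 5.5 + 9.5 + 1 + 9.5 = 36
(Check: W+ + W- = 66 should equal n(n+1)/2 = 66.)
Step 4: Test statistic W = min(W+, W-) = 30.
Step 5: Ties in |d|, so use the tie-corrected normal approximation.
        E[W] = n(n+1)/4 = 11*12/4 = 33.
        Tie groups: |d|=4 (t=2), |d|=6 (t=2), |d|=8 (t=4); sum(t^3 - t) = 72.
        Var[W] = n(n+1)(2n+1)/24 - sum(t^3-t)/48 = 3036/24 - 72/48 = 125.
        z = (W - E[W]) / sqrt(Var[W]) = (30 - 33) / 11.1803 = -0.2683.
        Two-sided p = 2*Phi(z) = 0.788447.
Step 6: alpha = 0.1. fail to reject H0.

W+ = 30, W- = 36, W = min = 30, p = 0.788447, fail to reject H0.


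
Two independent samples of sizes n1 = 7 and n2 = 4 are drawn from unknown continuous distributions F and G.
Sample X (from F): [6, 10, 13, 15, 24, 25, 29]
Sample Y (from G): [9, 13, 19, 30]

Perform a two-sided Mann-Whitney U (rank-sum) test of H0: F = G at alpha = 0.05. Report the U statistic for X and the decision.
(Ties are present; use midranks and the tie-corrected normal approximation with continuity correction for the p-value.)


Step 1: Combine and sort all 11 observations; assign midranks.
sorted (value, group): (6,X), (9,Y), (10,X), (13,X), (13,Y), (15,X), (19,Y), (24,X), (25,X), (29,X), (30,Y)
ranks: 6->1, 9->2, 10->3, 13->4.5, 13->4.5, 15->6, 19->7, 24->8, 25->9, 29->10, 30->11
Step 2: Rank sum for X: R1 = 1 + 3 + 4.5 + 6 + 8 + 9 + 10 = 41.5.
Step 3: U_X = R1 - n1(n1+1)/2 = 41.5 - 7*8/2 = 41.5 - 28 = 13.5.
       U_Y = n1*n2 - U_X = 28 - 13.5 = 14.5.
Step 4: Ties are present, so use the tie-corrected normal approximation (with continuity correction) for the p-value.
Step 5: p-value = 1.000000; compare to alpha = 0.05. fail to reject H0.

U_X = 13.5, p = 1.000000, fail to reject H0 at alpha = 0.05.


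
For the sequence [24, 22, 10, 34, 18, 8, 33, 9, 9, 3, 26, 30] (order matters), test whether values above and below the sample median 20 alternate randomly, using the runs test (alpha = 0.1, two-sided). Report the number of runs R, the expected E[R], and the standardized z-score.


Step 1: Compute median = 20; label A = above, B = below.
Labels in order: AABABBABBBAA  (n_A = 6, n_B = 6)
Step 2: Count runs R = 7.
Step 3: Under H0 (random ordering), E[R] = 2*n_A*n_B/(n_A+n_B) + 1 = 2*6*6/12 + 1 = 7.0000.
        Var[R] = 2*n_A*n_B*(2*n_A*n_B - n_A - n_B) / ((n_A+n_B)^2 * (n_A+n_B-1)) = 4320/1584 = 2.7273.
        SD[R] = 1.6514.
Step 4: R = E[R], so z = 0 with no continuity correction.
Step 5: Two-sided p-value via normal approximation = 2*(1 - Phi(|z|)) = 1.000000.
Step 6: alpha = 0.1. fail to reject H0.

R = 7, z = 0.0000, p = 1.000000, fail to reject H0.


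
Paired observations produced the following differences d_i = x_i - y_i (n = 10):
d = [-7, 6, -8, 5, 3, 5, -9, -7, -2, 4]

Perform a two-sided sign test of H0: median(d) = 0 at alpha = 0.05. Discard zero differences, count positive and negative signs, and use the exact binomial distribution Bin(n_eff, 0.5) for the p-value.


Step 1: Discard zero differences. Original n = 10; n_eff = number of nonzero differences = 10.
Nonzero differences (with sign): -7, +6, -8, +5, +3, +5, -9, -7, -2, +4
Step 2: Count signs: positive = 5, negative = 5.
Step 3: Under H0: P(positive) = 0.5, so the number of positives S ~ Bin(10, 0.5).
Step 4: Two-sided exact p-value = sum of Bin(10,0.5) probabilities at or below the observed probability = 1.000000.
Step 5: alpha = 0.05. fail to reject H0.

n_eff = 10, pos = 5, neg = 5, p = 1.000000, fail to reject H0.


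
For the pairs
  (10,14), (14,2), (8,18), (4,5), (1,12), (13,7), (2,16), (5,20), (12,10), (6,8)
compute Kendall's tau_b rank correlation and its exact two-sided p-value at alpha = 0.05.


Step 1: Enumerate the 45 unordered pairs (i,j) with i<j and classify each by sign(x_j-x_i) * sign(y_j-y_i).
  (1,2):dx=+4,dy=-12->D; (1,3):dx=-2,dy=+4->D; (1,4):dx=-6,dy=-9->C; (1,5):dx=-9,dy=-2->C
  (1,6):dx=+3,dy=-7->D; (1,7):dx=-8,dy=+2->D; (1,8):dx=-5,dy=+6->D; (1,9):dx=+2,dy=-4->D
  (1,10):dx=-4,dy=-6->C; (2,3):dx=-6,dy=+16->D; (2,4):dx=-10,dy=+3->D; (2,5):dx=-13,dy=+10->D
  (2,6):dx=-1,dy=+5->D; (2,7):dx=-12,dy=+14->D; (2,8):dx=-9,dy=+18->D; (2,9):dx=-2,dy=+8->D
  (2,10):dx=-8,dy=+6->D; (3,4):dx=-4,dy=-13->C; (3,5):dx=-7,dy=-6->C; (3,6):dx=+5,dy=-11->D
  (3,7):dx=-6,dy=-2->C; (3,8):dx=-3,dy=+2->D; (3,9):dx=+4,dy=-8->D; (3,10):dx=-2,dy=-10->C
  (4,5):dx=-3,dy=+7->D; (4,6):dx=+9,dy=+2->C; (4,7):dx=-2,dy=+11->D; (4,8):dx=+1,dy=+15->C
  (4,9):dx=+8,dy=+5->C; (4,10):dx=+2,dy=+3->C; (5,6):dx=+12,dy=-5->D; (5,7):dx=+1,dy=+4->C
  (5,8):dx=+4,dy=+8->C; (5,9):dx=+11,dy=-2->D; (5,10):dx=+5,dy=-4->D; (6,7):dx=-11,dy=+9->D
  (6,8):dx=-8,dy=+13->D; (6,9):dx=-1,dy=+3->D; (6,10):dx=-7,dy=+1->D; (7,8):dx=+3,dy=+4->C
  (7,9):dx=+10,dy=-6->D; (7,10):dx=+4,dy=-8->D; (8,9):dx=+7,dy=-10->D; (8,10):dx=+1,dy=-12->D
  (9,10):dx=-6,dy=-2->C
Step 2: C = 15, D = 30, total pairs = 45.
Step 3: tau = (C - D)/(n(n-1)/2) = (15 - 30)/45 = -0.333333.
Step 4: Exact two-sided p-value (enumerate n! = 3628800 permutations of y under H0): p = 0.216373.
Step 5: alpha = 0.05. fail to reject H0.

tau_b = -0.3333 (C=15, D=30), p = 0.216373, fail to reject H0.


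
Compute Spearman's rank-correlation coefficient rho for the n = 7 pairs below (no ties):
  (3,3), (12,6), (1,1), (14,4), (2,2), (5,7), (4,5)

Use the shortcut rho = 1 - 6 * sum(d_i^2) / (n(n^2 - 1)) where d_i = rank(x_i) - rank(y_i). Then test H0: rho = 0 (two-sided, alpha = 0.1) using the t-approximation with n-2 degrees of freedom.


Step 1: Rank x and y separately (midranks; no ties here).
rank(x): 3->3, 12->6, 1->1, 14->7, 2->2, 5->5, 4->4
rank(y): 3->3, 6->6, 1->1, 4->4, 2->2, 7->7, 5->5
Step 2: d_i = R_x(i) - R_y(i); compute d_i^2.
  (3-3)^2=0, (6-6)^2=0, (1-1)^2=0, (7-4)^2=9, (2-2)^2=0, (5-7)^2=4, (4-5)^2=1
sum(d^2) = 14.
Step 3: rho = 1 - 6*14 / (7*(7^2 - 1)) = 1 - 84/336 = 0.750000.
Step 4: Under H0, t = rho * sqrt((n-2)/(1-rho^2)) = 2.5355 ~ t(5).
Step 5: Two-sided p-value from the t-distribution with 5 df = 0.052181.
Step 6: alpha = 0.1. reject H0.

rho = 0.7500, p = 0.052181, reject H0 at alpha = 0.1.
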